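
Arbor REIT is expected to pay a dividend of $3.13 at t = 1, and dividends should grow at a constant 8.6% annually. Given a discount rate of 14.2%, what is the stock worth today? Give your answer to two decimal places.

$55.89

Gordon growth model: P₀ = D₁/(r − g), with D₁ = 3.13 given directly.
P₀ = 3.1300 / (0.142 − 0.086) = 3.1300 / 0.056 = 55.8929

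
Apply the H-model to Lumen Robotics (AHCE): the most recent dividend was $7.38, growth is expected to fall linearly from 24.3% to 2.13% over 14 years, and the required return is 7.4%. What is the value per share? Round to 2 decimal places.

H-model: P₀ = D₀[(1+g_L) + H(g_S−g_L)]/(r−g_L), with H = 14/2 = 7.
P₀ = 7.38 × [(1+0.0213) + 7×(0.243−0.0213)] / (0.074−0.0213)
   = 7.38 × 2.5732 / 0.0527 = 360.3457

$360.35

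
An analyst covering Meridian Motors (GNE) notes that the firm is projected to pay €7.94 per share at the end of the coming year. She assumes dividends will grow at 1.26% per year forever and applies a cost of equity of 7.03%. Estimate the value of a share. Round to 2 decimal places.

Gordon growth model: P₀ = D₁/(r − g), with D₁ = 7.94 given directly.
P₀ = 7.9400 / (0.0703 − 0.0126) = 7.9400 / 0.0577 = 137.6083

€137.61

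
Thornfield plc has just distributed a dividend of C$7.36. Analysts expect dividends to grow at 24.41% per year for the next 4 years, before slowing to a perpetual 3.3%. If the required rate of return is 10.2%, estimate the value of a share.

C$219.22

Two-stage DDM. Project D₁…D_4 at 0.2441, terminal growth 0.033, discount at r = 0.102.
D_1 = 9.1566
D_2 = 11.3917
D_3 = 14.1724
D_4 = 17.6319
Terminal value at t=4: TV = D_5/(r−g) = 18.2137/(0.102−0.033) = 263.9673
P₀ = 9.1566/(1+0.102)^1 + 11.3917/(1+0.102)^2 + 14.1724/(1+0.102)^3 + 17.6319/(1+0.102)^4 + 263.9673/(1+0.102)^4 = 219.2232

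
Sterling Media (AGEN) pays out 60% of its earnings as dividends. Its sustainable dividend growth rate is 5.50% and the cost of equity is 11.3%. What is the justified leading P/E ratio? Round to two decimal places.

10.34

Justified leading P/E = b/(r−g) = 0.60/(0.113−0.055) = 10.3448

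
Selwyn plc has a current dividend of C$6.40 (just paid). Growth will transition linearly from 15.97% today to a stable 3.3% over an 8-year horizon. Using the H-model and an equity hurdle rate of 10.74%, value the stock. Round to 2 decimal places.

C$132.46

H-model: P₀ = D₀[(1+g_L) + H(g_S−g_L)]/(r−g_L), with H = 8/2 = 4.
P₀ = 6.40 × [(1+0.033) + 4×(0.1597−0.033)] / (0.1074−0.033)
   = 6.40 × 1.5398 / 0.0744 = 132.4559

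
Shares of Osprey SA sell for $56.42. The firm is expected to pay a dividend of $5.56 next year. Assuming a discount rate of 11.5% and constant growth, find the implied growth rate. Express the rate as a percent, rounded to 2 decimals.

1.65%

From P₀ = D₁/(r − g), the implied growth is g = r − D₁/P₀.
g = 0.115 − 5.56/56.42 = 0.115 − 0.09855 = 0.01645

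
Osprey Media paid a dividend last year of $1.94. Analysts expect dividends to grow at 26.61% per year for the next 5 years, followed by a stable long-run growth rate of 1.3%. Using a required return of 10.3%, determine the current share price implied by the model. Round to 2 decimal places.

Two-stage DDM. Project D₁…D_5 at 0.2661, terminal growth 0.013, discount at r = 0.103.
D_1 = 2.4562
D_2 = 3.1098
D_3 = 3.9374
D_4 = 4.9851
D_5 = 6.3116
Terminal value at t=5: TV = D_6/(r−g) = 6.3937/(0.103−0.013) = 71.0409
P₀ = 2.4562/(1+0.103)^1 + 3.1098/(1+0.103)^2 + 3.9374/(1+0.103)^3 + 4.9851/(1+0.103)^4 + 6.3116/(1+0.103)^5 + 71.0409/(1+0.103)^5 = 58.4654

$58.47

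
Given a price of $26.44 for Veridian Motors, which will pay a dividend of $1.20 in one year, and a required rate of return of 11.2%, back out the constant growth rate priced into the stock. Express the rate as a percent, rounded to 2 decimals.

6.66%

From P₀ = D₁/(r − g), the implied growth is g = r − D₁/P₀.
g = 0.112 − 1.20/26.44 = 0.112 − 0.04539 = 0.06661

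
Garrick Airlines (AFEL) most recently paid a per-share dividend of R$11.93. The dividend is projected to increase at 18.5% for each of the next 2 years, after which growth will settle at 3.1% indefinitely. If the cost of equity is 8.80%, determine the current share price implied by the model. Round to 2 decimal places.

R$283.12

Two-stage DDM. Project D₁…D_2 at 0.185, terminal growth 0.031, discount at r = 0.088.
D_1 = 14.1371
D_2 = 16.7524
Terminal value at t=2: TV = D_3/(r−g) = 17.2717/(0.088−0.031) = 303.0128
P₀ = 14.1371/(1+0.088)^1 + 16.7524/(1+0.088)^2 + 303.0128/(1+0.088)^2 = 283.1240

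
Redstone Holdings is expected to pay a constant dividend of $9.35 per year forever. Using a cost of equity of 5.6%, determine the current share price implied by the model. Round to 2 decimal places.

Zero-growth DDM (perpetuity): P₀ = D/r = 9.35 / 0.056 = 166.9643

$166.96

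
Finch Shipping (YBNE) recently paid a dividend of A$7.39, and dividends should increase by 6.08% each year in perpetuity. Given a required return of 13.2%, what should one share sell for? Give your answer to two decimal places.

Gordon growth model: P₀ = D₁/(r − g). D₁ = 7.39 × (1 + 0.0608) = 7.8393.
P₀ = 7.8393 / (0.132 − 0.0608) = 7.8393 / 0.0712 = 110.1027

A$110.10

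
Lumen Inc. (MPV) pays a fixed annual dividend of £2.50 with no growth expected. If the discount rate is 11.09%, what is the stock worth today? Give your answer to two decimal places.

£22.54

Zero-growth DDM (perpetuity): P₀ = D/r = 2.50 / 0.1109 = 22.5428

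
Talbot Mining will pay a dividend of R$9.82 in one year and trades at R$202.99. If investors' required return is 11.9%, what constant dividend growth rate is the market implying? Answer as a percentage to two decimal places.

From P₀ = D₁/(r − g), the implied growth is g = r − D₁/P₀.
g = 0.119 − 9.82/202.99 = 0.119 − 0.04838 = 0.07062

7.06%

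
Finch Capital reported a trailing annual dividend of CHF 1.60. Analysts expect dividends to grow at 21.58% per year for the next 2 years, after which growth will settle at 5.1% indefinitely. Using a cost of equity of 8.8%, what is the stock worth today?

Two-stage DDM. Project D₁…D_2 at 0.2158, terminal growth 0.051, discount at r = 0.088.
D_1 = 1.9453
D_2 = 2.3651
Terminal value at t=2: TV = D_3/(r−g) = 2.4857/(0.088−0.051) = 67.1808
P₀ = 1.9453/(1+0.088)^1 + 2.3651/(1+0.088)^2 + 67.1808/(1+0.088)^2 = 60.5387

CHF 60.54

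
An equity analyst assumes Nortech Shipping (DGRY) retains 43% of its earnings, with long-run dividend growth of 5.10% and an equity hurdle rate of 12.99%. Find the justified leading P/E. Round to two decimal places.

Payout ratio b = 1 − 0.43 = 0.57.
Justified leading P/E = b/(r−g) = 0.57/(0.1299−0.051) = 7.2243

7.22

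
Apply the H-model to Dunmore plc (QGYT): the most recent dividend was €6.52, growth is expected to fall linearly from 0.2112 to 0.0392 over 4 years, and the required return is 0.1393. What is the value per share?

H-model: P₀ = D₀[(1+g_L) + H(g_S−g_L)]/(r−g_L), with H = 4/2 = 2.
P₀ = 6.52 × [(1+0.0392) + 2×(0.2112−0.0392)] / (0.1393−0.0392)
   = 6.52 × 1.3832 / 0.1001 = 90.0945

€90.09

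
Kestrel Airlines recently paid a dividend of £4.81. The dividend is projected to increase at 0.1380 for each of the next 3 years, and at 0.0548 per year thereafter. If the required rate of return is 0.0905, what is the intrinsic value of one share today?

Two-stage DDM. Project D₁…D_3 at 0.138, terminal growth 0.0548, discount at r = 0.0905.
D_1 = 5.4738
D_2 = 6.2292
D_3 = 7.0888
Terminal value at t=3: TV = D_4/(r−g) = 7.4773/(0.0905−0.0548) = 209.4468
P₀ = 5.4738/(1+0.0905)^1 + 6.2292/(1+0.0905)^2 + 7.0888/(1+0.0905)^3 + 209.4468/(1+0.0905)^3 = 177.2330

£177.23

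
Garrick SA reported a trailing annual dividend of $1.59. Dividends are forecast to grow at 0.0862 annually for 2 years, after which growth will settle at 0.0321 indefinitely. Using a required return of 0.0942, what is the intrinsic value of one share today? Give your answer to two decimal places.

Two-stage DDM. Project D₁…D_2 at 0.0862, terminal growth 0.0321, discount at r = 0.0942.
D_1 = 1.7271
D_2 = 1.8759
Terminal value at t=2: TV = D_3/(r−g) = 1.9361/(0.0942−0.0321) = 31.1779
P₀ = 1.7271/(1+0.0942)^1 + 1.8759/(1+0.0942)^2 + 31.1779/(1+0.0942)^2 = 29.1860

$29.19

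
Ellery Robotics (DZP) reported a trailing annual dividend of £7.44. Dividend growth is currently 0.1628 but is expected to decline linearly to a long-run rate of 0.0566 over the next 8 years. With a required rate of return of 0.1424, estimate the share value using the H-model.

£128.46

H-model: P₀ = D₀[(1+g_L) + H(g_S−g_L)]/(r−g_L), with H = 8/2 = 4.
P₀ = 7.44 × [(1+0.0566) + 4×(0.1628−0.0566)] / (0.1424−0.0566)
   = 7.44 × 1.4814 / 0.0858 = 128.4571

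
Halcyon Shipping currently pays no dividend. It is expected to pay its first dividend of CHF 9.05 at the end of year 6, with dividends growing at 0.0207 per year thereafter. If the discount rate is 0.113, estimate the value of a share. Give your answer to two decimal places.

CHF 57.41

Deferred-dividend DDM. At t=5 the remaining stream is a growing perpetuity with first payment D_6 = 9.05.
V_5 = D_6/(r−g) = 9.05/(0.113−0.0207) = 98.0498
P₀ = V_5/(1+r)^5 = 98.0498/(1+0.113)^5 = 57.4078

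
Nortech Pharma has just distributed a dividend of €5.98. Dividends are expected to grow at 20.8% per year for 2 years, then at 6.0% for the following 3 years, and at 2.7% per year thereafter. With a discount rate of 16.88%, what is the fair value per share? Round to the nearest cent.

€62.89

Three-stage DDM. Project D₁…D_5; terminal Gordon value at t=5 with g = 0.027; discount at r = 0.1688.
D_1 = 7.2238
D_2 = 8.7264
D_3 = 9.2500
D_4 = 9.8050
D_5 = 10.3933
TV_5 = 10.6739/(0.1688−0.027) = 75.2743
P₀ = Σ Dₜ/(1+r)ᵗ + TV_5/(1+r)^5 = 62.8905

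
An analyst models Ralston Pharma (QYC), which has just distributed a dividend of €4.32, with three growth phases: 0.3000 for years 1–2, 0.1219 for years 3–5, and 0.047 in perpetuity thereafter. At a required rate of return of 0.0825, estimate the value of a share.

Three-stage DDM. Project D₁…D_5; terminal Gordon value at t=5 with g = 0.047; discount at r = 0.0825.
D_1 = 5.6160
D_2 = 7.3008
D_3 = 8.1908
D_4 = 9.1892
D_5 = 10.3094
TV_5 = 10.7939/(0.0825−0.047) = 304.0544
P₀ = Σ Dₜ/(1+r)ᵗ + TV_5/(1+r)^5 = 236.0592

€236.06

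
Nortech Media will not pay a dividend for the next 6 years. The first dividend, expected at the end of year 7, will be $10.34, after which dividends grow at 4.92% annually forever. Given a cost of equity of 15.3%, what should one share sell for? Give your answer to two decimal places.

$42.40

Deferred-dividend DDM. At t=6 the remaining stream is a growing perpetuity with first payment D_7 = 10.34.
V_6 = D_7/(r−g) = 10.34/(0.153−0.0492) = 99.6146
P₀ = V_6/(1+r)^6 = 99.6146/(1+0.153)^6 = 42.3982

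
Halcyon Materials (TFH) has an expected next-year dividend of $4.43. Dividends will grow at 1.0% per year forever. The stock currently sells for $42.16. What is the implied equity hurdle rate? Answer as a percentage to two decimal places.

Rearranging the constant-growth DDM: r = D₁/P₀ + g.
r = 4.4300 / 42.16 + 0.01 = 0.10508 + 0.01 = 0.11508

11.51%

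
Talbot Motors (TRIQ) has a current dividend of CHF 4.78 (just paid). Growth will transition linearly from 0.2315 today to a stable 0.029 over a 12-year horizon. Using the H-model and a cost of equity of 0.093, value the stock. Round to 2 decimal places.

H-model: P₀ = D₀[(1+g_L) + H(g_S−g_L)]/(r−g_L), with H = 12/2 = 6.
P₀ = 4.78 × [(1+0.029) + 6×(0.2315−0.029)] / (0.093−0.029)
   = 4.78 × 2.2440 / 0.064 = 167.5987

CHF 167.60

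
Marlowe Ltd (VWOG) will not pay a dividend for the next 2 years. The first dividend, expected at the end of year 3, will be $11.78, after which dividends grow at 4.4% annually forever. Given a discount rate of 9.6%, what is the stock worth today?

Deferred-dividend DDM. At t=2 the remaining stream is a growing perpetuity with first payment D_3 = 11.78.
V_2 = D_3/(r−g) = 11.78/(0.096−0.044) = 226.5385
P₀ = V_2/(1+r)^2 = 226.5385/(1+0.096)^2 = 188.5909

$188.59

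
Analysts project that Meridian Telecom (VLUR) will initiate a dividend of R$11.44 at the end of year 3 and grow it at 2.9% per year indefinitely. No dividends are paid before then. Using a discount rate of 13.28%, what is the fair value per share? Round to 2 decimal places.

Deferred-dividend DDM. At t=2 the remaining stream is a growing perpetuity with first payment D_3 = 11.44.
V_2 = D_3/(r−g) = 11.44/(0.1328−0.029) = 110.2119
P₀ = V_2/(1+r)^2 = 110.2119/(1+0.1328)^2 = 85.8860

R$85.89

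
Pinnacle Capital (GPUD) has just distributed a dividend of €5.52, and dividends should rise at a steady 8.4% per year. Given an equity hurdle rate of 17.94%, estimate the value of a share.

€62.72

Gordon growth model: P₀ = D₁/(r − g). D₁ = 5.52 × (1 + 0.084) = 5.9837.
P₀ = 5.9837 / (0.1794 − 0.084) = 5.9837 / 0.0954 = 62.7220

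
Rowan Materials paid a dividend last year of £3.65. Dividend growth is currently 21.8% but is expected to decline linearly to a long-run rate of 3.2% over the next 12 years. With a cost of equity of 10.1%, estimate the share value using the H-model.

£113.63

H-model: P₀ = D₀[(1+g_L) + H(g_S−g_L)]/(r−g_L), with H = 12/2 = 6.
P₀ = 3.65 × [(1+0.032) + 6×(0.218−0.032)] / (0.101−0.032)
   = 3.65 × 2.1480 / 0.069 = 113.6261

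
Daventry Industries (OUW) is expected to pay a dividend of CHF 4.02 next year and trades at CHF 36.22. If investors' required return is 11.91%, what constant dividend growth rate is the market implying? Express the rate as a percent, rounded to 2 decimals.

0.81%

From P₀ = D₁/(r − g), the implied growth is g = r − D₁/P₀.
g = 0.1191 − 4.02/36.22 = 0.1191 − 0.11099 = 0.00811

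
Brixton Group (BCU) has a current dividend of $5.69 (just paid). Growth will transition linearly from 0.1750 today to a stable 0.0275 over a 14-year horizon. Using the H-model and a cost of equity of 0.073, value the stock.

$257.61

H-model: P₀ = D₀[(1+g_L) + H(g_S−g_L)]/(r−g_L), with H = 14/2 = 7.
P₀ = 5.69 × [(1+0.0275) + 7×(0.175−0.0275)] / (0.073−0.0275)
   = 5.69 × 2.0600 / 0.0455 = 257.6132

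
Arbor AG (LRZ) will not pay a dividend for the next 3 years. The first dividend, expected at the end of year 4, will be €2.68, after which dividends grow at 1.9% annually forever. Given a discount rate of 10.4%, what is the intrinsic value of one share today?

€23.43

Deferred-dividend DDM. At t=3 the remaining stream is a growing perpetuity with first payment D_4 = 2.68.
V_3 = D_4/(r−g) = 2.68/(0.104−0.019) = 31.5294
P₀ = V_3/(1+r)^3 = 31.5294/(1+0.104)^3 = 23.4320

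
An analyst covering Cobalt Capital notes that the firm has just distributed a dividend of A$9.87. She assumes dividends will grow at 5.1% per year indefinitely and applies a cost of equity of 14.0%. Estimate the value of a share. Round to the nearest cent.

Gordon growth model: P₀ = D₁/(r − g). D₁ = 9.87 × (1 + 0.051) = 10.3734.
P₀ = 10.3734 / (0.14 − 0.051) = 10.3734 / 0.089 = 116.5547

A$116.55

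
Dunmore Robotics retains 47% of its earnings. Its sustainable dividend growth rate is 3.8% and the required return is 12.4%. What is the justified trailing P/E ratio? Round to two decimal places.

6.40

Payout ratio b = 1 − 0.47 = 0.53.
Justified trailing P/E = b(1+g)/(r−g) = 0.53×(1+0.038)/(0.124−0.038) = 6.3970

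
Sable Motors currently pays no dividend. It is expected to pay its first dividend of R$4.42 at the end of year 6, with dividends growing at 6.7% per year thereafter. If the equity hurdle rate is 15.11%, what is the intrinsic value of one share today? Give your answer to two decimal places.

R$26.01

Deferred-dividend DDM. At t=5 the remaining stream is a growing perpetuity with first payment D_6 = 4.42.
V_5 = D_6/(r−g) = 4.42/(0.1511−0.067) = 52.5565
P₀ = V_5/(1+r)^5 = 52.5565/(1+0.1511)^5 = 26.0052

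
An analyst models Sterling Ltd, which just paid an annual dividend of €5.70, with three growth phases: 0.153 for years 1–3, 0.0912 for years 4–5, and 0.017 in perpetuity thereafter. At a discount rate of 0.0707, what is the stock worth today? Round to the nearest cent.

€174.53

Three-stage DDM. Project D₁…D_5; terminal Gordon value at t=5 with g = 0.017; discount at r = 0.0707.
D_1 = 6.5721
D_2 = 7.5776
D_3 = 8.7370
D_4 = 9.5338
D_5 = 10.4033
TV_5 = 10.5802/(0.0707−0.017) = 197.0236
P₀ = Σ Dₜ/(1+r)ᵗ + TV_5/(1+r)^5 = 174.5301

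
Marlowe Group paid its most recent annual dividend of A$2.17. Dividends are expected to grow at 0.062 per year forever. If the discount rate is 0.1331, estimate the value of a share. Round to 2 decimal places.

A$32.41

Gordon growth model: P₀ = D₁/(r − g). D₁ = 2.17 × (1 + 0.062) = 2.3045.
P₀ = 2.3045 / (0.1331 − 0.062) = 2.3045 / 0.0711 = 32.4127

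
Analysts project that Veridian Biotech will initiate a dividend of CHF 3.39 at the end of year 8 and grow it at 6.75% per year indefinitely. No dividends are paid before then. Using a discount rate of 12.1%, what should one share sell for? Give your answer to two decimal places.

CHF 28.48

Deferred-dividend DDM. At t=7 the remaining stream is a growing perpetuity with first payment D_8 = 3.39.
V_7 = D_8/(r−g) = 3.39/(0.121−0.0675) = 63.3645
P₀ = V_7/(1+r)^7 = 63.3645/(1+0.121)^7 = 28.4844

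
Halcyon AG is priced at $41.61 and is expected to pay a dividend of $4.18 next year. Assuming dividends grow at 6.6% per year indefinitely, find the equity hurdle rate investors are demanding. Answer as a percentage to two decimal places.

Rearranging the constant-growth DDM: r = D₁/P₀ + g.
r = 4.1800 / 41.61 + 0.066 = 0.10046 + 0.066 = 0.16646

16.65%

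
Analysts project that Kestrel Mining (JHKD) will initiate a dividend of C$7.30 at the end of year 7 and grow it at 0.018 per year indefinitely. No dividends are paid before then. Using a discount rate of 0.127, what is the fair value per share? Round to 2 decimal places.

C$32.69

Deferred-dividend DDM. At t=6 the remaining stream is a growing perpetuity with first payment D_7 = 7.30.
V_6 = D_7/(r−g) = 7.30/(0.127−0.018) = 66.9725
P₀ = V_6/(1+r)^6 = 66.9725/(1+0.127)^6 = 32.6853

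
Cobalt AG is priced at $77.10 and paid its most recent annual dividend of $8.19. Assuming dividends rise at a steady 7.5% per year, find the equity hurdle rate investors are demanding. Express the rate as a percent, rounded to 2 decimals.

18.92%

Rearranging the constant-growth DDM: r = D₁/P₀ + g.
D₁ = 8.19 × (1 + 0.075) = 8.8042.
r = 8.8042 / 77.10 + 0.075 = 0.11419 + 0.075 = 0.18919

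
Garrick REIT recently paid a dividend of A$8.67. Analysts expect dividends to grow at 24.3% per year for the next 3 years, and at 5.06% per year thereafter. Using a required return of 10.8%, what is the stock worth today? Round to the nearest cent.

Two-stage DDM. Project D₁…D_3 at 0.243, terminal growth 0.0506, discount at r = 0.108.
D_1 = 10.7768
D_2 = 13.3956
D_3 = 16.6507
Terminal value at t=3: TV = D_4/(r−g) = 17.4932/(0.108−0.0506) = 304.7600
P₀ = 10.7768/(1+0.108)^1 + 13.3956/(1+0.108)^2 + 16.6507/(1+0.108)^3 + 304.7600/(1+0.108)^3 = 256.9255

A$256.93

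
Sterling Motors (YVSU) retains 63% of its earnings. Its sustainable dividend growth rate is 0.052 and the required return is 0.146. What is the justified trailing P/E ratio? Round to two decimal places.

4.14

Payout ratio b = 1 − 0.63 = 0.37.
Justified trailing P/E = b(1+g)/(r−g) = 0.37×(1+0.052)/(0.146−0.052) = 4.1409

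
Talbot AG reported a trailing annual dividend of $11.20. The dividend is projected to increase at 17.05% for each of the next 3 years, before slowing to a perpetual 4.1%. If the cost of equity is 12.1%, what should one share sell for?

$202.57

Two-stage DDM. Project D₁…D_3 at 0.1705, terminal growth 0.041, discount at r = 0.121.
D_1 = 13.1096
D_2 = 15.3448
D_3 = 17.9611
Terminal value at t=3: TV = D_4/(r−g) = 18.6975/(0.121−0.041) = 233.7185
P₀ = 13.1096/(1+0.121)^1 + 15.3448/(1+0.121)^2 + 17.9611/(1+0.121)^3 + 233.7185/(1+0.121)^3 = 202.5670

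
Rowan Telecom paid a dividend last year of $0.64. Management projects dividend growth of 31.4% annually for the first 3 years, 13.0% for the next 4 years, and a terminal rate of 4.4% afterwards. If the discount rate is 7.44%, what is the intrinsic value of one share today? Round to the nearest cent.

Three-stage DDM. Project D₁…D_7; terminal Gordon value at t=7 with g = 0.044; discount at r = 0.0744.
D_1 = 0.8410
D_2 = 1.1050
D_3 = 1.4520
D_4 = 1.6408
D_5 = 1.8541
D_6 = 2.0951
D_7 = 2.3674
TV_7 = 2.4716/(0.0744−0.044) = 81.3030
P₀ = Σ Dₜ/(1+r)ᵗ + TV_7/(1+r)^7 = 57.4295

$57.43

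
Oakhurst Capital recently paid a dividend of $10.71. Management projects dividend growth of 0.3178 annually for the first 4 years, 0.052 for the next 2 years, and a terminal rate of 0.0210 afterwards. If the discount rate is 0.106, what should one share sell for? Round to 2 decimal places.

Three-stage DDM. Project D₁…D_6; terminal Gordon value at t=6 with g = 0.021; discount at r = 0.106.
D_1 = 14.1136
D_2 = 18.5990
D_3 = 24.5097
D_4 = 32.2989
D_5 = 33.9784
D_6 = 35.7453
TV_6 = 36.4960/(0.106−0.021) = 429.3641
P₀ = Σ Dₜ/(1+r)ᵗ + TV_6/(1+r)^6 = 342.3112

$342.31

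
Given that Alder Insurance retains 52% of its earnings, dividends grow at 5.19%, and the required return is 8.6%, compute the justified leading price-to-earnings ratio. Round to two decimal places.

Payout ratio b = 1 − 0.52 = 0.48.
Justified leading P/E = b/(r−g) = 0.48/(0.086−0.0519) = 14.0762

14.08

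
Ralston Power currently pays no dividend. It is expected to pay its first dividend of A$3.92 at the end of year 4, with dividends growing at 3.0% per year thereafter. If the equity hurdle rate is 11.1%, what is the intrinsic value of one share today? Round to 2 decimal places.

A$35.29

Deferred-dividend DDM. At t=3 the remaining stream is a growing perpetuity with first payment D_4 = 3.92.
V_3 = D_4/(r−g) = 3.92/(0.111−0.03) = 48.3951
P₀ = V_3/(1+r)^3 = 48.3951/(1+0.111)^3 = 35.2906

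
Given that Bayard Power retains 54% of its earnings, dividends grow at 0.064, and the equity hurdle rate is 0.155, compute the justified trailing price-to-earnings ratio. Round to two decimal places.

Payout ratio b = 1 − 0.54 = 0.46.
Justified trailing P/E = b(1+g)/(r−g) = 0.46×(1+0.064)/(0.155−0.064) = 5.3785

5.38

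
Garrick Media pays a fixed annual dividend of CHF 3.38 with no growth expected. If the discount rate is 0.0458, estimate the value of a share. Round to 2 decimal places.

CHF 73.80

Zero-growth DDM (perpetuity): P₀ = D/r = 3.38 / 0.0458 = 73.7991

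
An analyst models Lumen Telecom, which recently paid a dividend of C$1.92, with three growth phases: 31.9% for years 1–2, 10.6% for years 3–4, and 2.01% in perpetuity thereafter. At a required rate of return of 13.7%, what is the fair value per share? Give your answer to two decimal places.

C$31.10

Three-stage DDM. Project D₁…D_4; terminal Gordon value at t=4 with g = 0.0201; discount at r = 0.137.
D_1 = 2.5325
D_2 = 3.3403
D_3 = 3.6944
D_4 = 4.0860
TV_4 = 4.1682/(0.137−0.0201) = 35.6557
P₀ = Σ Dₜ/(1+r)ᵗ + TV_4/(1+r)^4 = 31.1043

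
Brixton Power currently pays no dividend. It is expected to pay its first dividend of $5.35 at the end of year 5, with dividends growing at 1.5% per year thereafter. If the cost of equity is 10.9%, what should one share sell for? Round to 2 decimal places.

$37.63

Deferred-dividend DDM. At t=4 the remaining stream is a growing perpetuity with first payment D_5 = 5.35.
V_4 = D_5/(r−g) = 5.35/(0.109−0.015) = 56.9149
P₀ = V_4/(1+r)^4 = 56.9149/(1+0.109)^4 = 37.6270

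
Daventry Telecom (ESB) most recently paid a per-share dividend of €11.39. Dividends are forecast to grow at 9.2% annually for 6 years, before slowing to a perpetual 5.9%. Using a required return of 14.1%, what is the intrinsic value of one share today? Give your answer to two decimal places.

€171.81

Two-stage DDM. Project D₁…D_6 at 0.092, terminal growth 0.059, discount at r = 0.141.
D_1 = 12.4379
D_2 = 13.5822
D_3 = 14.8317
D_4 = 16.1962
D_5 = 17.6863
D_6 = 19.3134
Terminal value at t=6: TV = D_7/(r−g) = 20.4529/(0.141−0.059) = 249.4260
P₀ = 12.4379/(1+0.141)^1 + 13.5822/(1+0.141)^2 + 14.8317/(1+0.141)^3 + 16.1962/(1+0.141)^4 + 17.6863/(1+0.141)^5 + 19.3134/(1+0.141)^6 + 249.4260/(1+0.141)^6 = 171.8113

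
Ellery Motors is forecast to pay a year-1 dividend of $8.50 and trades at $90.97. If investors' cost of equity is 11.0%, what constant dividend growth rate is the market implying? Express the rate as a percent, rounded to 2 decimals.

1.66%

From P₀ = D₁/(r − g), the implied growth is g = r − D₁/P₀.
g = 0.11 − 8.50/90.97 = 0.11 − 0.09344 = 0.01656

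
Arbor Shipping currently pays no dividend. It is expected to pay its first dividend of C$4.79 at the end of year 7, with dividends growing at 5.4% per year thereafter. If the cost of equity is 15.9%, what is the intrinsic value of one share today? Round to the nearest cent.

Deferred-dividend DDM. At t=6 the remaining stream is a growing perpetuity with first payment D_7 = 4.79.
V_6 = D_7/(r−g) = 4.79/(0.159−0.054) = 45.6190
P₀ = V_6/(1+r)^6 = 45.6190/(1+0.159)^6 = 18.8211

C$18.82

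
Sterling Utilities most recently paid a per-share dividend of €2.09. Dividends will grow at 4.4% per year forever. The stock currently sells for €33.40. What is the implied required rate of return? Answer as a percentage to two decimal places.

Rearranging the constant-growth DDM: r = D₁/P₀ + g.
D₁ = 2.09 × (1 + 0.044) = 2.1820.
r = 2.1820 / 33.40 + 0.044 = 0.06533 + 0.044 = 0.10933

10.93%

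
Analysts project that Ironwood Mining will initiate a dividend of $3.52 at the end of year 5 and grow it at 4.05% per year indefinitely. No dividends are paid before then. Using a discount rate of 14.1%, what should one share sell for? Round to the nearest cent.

$20.66

Deferred-dividend DDM. At t=4 the remaining stream is a growing perpetuity with first payment D_5 = 3.52.
V_4 = D_5/(r−g) = 3.52/(0.141−0.0405) = 35.0249
P₀ = V_4/(1+r)^4 = 35.0249/(1+0.141)^4 = 20.6649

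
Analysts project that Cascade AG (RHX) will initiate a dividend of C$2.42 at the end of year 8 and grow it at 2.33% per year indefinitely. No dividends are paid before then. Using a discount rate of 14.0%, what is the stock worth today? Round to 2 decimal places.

Deferred-dividend DDM. At t=7 the remaining stream is a growing perpetuity with first payment D_8 = 2.42.
V_7 = D_8/(r−g) = 2.42/(0.14−0.0233) = 20.7369
P₀ = V_7/(1+r)^7 = 20.7369/(1+0.14)^7 = 8.2873

C$8.29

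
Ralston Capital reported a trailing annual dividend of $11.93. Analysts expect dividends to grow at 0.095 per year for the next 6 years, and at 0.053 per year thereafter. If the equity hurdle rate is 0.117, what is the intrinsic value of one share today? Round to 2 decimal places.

$241.01

Two-stage DDM. Project D₁…D_6 at 0.095, terminal growth 0.053, discount at r = 0.117.
D_1 = 13.0633
D_2 = 14.3044
D_3 = 15.6633
D_4 = 17.1513
D_5 = 18.7807
D_6 = 20.5648
Terminal value at t=6: TV = D_7/(r−g) = 21.6548/(0.117−0.053) = 338.3557
P₀ = 13.0633/(1+0.117)^1 + 14.3044/(1+0.117)^2 + 15.6633/(1+0.117)^3 + 17.1513/(1+0.117)^4 + 18.7807/(1+0.117)^5 + 20.5648/(1+0.117)^6 + 338.3557/(1+0.117)^6 = 241.0070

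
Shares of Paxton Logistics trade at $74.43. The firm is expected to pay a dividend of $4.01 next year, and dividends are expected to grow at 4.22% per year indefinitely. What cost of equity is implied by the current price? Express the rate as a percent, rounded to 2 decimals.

Rearranging the constant-growth DDM: r = D₁/P₀ + g.
r = 4.0100 / 74.43 + 0.0422 = 0.05388 + 0.0422 = 0.09608

9.61%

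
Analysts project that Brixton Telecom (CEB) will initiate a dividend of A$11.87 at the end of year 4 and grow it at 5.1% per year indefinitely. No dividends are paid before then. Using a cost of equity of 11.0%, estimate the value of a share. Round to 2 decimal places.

A$147.11

Deferred-dividend DDM. At t=3 the remaining stream is a growing perpetuity with first payment D_4 = 11.87.
V_3 = D_4/(r−g) = 11.87/(0.11−0.051) = 201.1864
P₀ = V_3/(1+r)^3 = 201.1864/(1+0.11)^3 = 147.1058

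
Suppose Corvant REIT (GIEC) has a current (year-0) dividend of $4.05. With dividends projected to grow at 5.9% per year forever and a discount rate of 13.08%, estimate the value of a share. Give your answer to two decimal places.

Gordon growth model: P₀ = D₁/(r − g). D₁ = 4.05 × (1 + 0.059) = 4.2889.
P₀ = 4.2889 / (0.1308 − 0.059) = 4.2889 / 0.0718 = 59.7347

$59.73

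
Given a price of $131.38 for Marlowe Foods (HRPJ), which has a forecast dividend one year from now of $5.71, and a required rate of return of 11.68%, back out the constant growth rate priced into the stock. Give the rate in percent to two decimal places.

From P₀ = D₁/(r − g), the implied growth is g = r − D₁/P₀.
g = 0.1168 − 5.71/131.38 = 0.1168 − 0.04346 = 0.07334

7.33%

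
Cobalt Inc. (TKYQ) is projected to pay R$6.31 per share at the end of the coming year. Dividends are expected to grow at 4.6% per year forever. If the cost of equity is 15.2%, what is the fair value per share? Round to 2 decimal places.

Gordon growth model: P₀ = D₁/(r − g), with D₁ = 6.31 given directly.
P₀ = 6.3100 / (0.152 − 0.046) = 6.3100 / 0.106 = 59.5283

R$59.53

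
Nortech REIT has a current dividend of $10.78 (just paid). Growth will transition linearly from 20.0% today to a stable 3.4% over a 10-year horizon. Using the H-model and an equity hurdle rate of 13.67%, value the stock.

$195.66

H-model: P₀ = D₀[(1+g_L) + H(g_S−g_L)]/(r−g_L), with H = 10/2 = 5.
P₀ = 10.78 × [(1+0.034) + 5×(0.2−0.034)] / (0.1367−0.034)
   = 10.78 × 1.8640 / 0.1027 = 195.6565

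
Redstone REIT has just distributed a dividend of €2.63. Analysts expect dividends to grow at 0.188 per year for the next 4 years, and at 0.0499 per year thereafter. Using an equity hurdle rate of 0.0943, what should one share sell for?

€99.36

Two-stage DDM. Project D₁…D_4 at 0.188, terminal growth 0.0499, discount at r = 0.0943.
D_1 = 3.1244
D_2 = 3.7118
D_3 = 4.4097
D_4 = 5.2387
Terminal value at t=4: TV = D_5/(r−g) = 5.5001/(0.0943−0.0499) = 123.8758
P₀ = 3.1244/(1+0.0943)^1 + 3.7118/(1+0.0943)^2 + 4.4097/(1+0.0943)^3 + 5.2387/(1+0.0943)^4 + 123.8758/(1+0.0943)^4 = 99.3587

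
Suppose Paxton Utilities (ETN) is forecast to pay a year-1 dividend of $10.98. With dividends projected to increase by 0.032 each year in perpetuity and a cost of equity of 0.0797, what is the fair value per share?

Gordon growth model: P₀ = D₁/(r − g), with D₁ = 10.98 given directly.
P₀ = 10.9800 / (0.0797 − 0.032) = 10.9800 / 0.0477 = 230.1887

$230.19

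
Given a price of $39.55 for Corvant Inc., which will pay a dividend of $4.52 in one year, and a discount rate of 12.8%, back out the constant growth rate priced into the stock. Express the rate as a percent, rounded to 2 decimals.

1.37%

From P₀ = D₁/(r − g), the implied growth is g = r − D₁/P₀.
g = 0.128 − 4.52/39.55 = 0.128 − 0.11429 = 0.01371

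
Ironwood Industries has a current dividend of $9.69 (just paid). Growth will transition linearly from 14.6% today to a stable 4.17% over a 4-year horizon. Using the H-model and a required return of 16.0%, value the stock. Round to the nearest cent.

H-model: P₀ = D₀[(1+g_L) + H(g_S−g_L)]/(r−g_L), with H = 4/2 = 2.
P₀ = 9.69 × [(1+0.0417) + 2×(0.146−0.0417)] / (0.16−0.0417)
   = 9.69 × 1.2503 / 0.1183 = 102.4126

$102.41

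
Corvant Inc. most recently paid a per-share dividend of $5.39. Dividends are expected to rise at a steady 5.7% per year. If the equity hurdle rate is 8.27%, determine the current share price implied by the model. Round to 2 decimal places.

$221.68

Gordon growth model: P₀ = D₁/(r − g). D₁ = 5.39 × (1 + 0.057) = 5.6972.
P₀ = 5.6972 / (0.0827 − 0.057) = 5.6972 / 0.0257 = 221.6821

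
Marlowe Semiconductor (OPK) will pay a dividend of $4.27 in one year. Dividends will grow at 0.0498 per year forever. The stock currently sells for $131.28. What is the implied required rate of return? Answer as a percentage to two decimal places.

8.23%

Rearranging the constant-growth DDM: r = D₁/P₀ + g.
r = 4.2700 / 131.28 + 0.0498 = 0.03253 + 0.0498 = 0.08233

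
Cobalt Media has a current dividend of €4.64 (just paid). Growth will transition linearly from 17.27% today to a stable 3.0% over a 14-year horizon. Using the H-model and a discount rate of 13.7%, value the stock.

H-model: P₀ = D₀[(1+g_L) + H(g_S−g_L)]/(r−g_L), with H = 14/2 = 7.
P₀ = 4.64 × [(1+0.03) + 7×(0.1727−0.03)] / (0.137−0.03)
   = 4.64 × 2.0289 / 0.107 = 87.9822

€87.98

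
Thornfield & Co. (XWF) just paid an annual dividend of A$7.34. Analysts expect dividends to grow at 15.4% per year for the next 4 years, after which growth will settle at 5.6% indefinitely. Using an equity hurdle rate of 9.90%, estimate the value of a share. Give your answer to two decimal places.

Two-stage DDM. Project D₁…D_4 at 0.154, terminal growth 0.056, discount at r = 0.099.
D_1 = 8.4704
D_2 = 9.7748
D_3 = 11.2801
D_4 = 13.0173
Terminal value at t=4: TV = D_5/(r−g) = 13.7462/(0.099−0.056) = 319.6795
P₀ = 8.4704/(1+0.099)^1 + 9.7748/(1+0.099)^2 + 11.2801/(1+0.099)^3 + 13.0173/(1+0.099)^4 + 319.6795/(1+0.099)^4 = 252.3630

A$252.36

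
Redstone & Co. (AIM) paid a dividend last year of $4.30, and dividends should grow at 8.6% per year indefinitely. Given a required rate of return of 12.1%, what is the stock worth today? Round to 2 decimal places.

Gordon growth model: P₀ = D₁/(r − g). D₁ = 4.30 × (1 + 0.086) = 4.6698.
P₀ = 4.6698 / (0.121 − 0.086) = 4.6698 / 0.035 = 133.4229

$133.42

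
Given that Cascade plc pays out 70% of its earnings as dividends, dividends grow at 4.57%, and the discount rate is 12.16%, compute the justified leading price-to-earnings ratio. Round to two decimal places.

Justified leading P/E = b/(r−g) = 0.70/(0.1216−0.0457) = 9.2227

9.22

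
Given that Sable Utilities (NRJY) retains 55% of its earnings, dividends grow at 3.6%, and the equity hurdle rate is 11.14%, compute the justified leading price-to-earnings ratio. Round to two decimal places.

Payout ratio b = 1 − 0.55 = 0.45.
Justified leading P/E = b/(r−g) = 0.45/(0.1114−0.036) = 5.9682

5.97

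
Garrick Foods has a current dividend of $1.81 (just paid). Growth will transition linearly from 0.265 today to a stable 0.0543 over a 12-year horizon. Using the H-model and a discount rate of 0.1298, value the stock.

H-model: P₀ = D₀[(1+g_L) + H(g_S−g_L)]/(r−g_L), with H = 12/2 = 6.
P₀ = 1.81 × [(1+0.0543) + 6×(0.265−0.0543)] / (0.1298−0.0543)
   = 1.81 × 2.3185 / 0.0755 = 55.5826

$55.58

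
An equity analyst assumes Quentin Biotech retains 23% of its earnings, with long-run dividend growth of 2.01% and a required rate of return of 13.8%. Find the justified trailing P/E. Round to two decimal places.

Payout ratio b = 1 − 0.23 = 0.77.
Justified trailing P/E = b(1+g)/(r−g) = 0.77×(1+0.0201)/(0.138−0.0201) = 6.6622

6.66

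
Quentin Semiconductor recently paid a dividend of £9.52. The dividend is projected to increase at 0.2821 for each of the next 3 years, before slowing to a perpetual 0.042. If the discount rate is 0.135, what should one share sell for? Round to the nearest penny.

Two-stage DDM. Project D₁…D_3 at 0.2821, terminal growth 0.042, discount at r = 0.135.
D_1 = 12.2056
D_2 = 15.6488
D_3 = 20.0633
Terminal value at t=3: TV = D_4/(r−g) = 20.9060/(0.135−0.042) = 224.7954
P₀ = 12.2056/(1+0.135)^1 + 15.6488/(1+0.135)^2 + 20.0633/(1+0.135)^3 + 224.7954/(1+0.135)^3 = 190.3679

£190.37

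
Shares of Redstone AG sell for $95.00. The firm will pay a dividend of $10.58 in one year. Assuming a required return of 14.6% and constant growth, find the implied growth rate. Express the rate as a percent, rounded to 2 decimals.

3.46%

From P₀ = D₁/(r − g), the implied growth is g = r − D₁/P₀.
g = 0.146 − 10.58/95.00 = 0.146 − 0.11137 = 0.03463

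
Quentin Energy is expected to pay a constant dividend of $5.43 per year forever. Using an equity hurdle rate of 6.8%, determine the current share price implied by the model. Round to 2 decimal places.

$79.85

Zero-growth DDM (perpetuity): P₀ = D/r = 5.43 / 0.068 = 79.8529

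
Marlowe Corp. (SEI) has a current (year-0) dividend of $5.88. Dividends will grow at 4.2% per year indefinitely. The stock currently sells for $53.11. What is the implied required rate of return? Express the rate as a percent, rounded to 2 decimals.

15.74%

Rearranging the constant-growth DDM: r = D₁/P₀ + g.
D₁ = 5.88 × (1 + 0.042) = 6.1270.
r = 6.1270 / 53.11 + 0.042 = 0.11536 + 0.042 = 0.15736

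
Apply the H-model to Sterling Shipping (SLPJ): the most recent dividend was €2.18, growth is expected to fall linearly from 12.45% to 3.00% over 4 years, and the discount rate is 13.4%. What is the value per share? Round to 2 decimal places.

€25.55

H-model: P₀ = D₀[(1+g_L) + H(g_S−g_L)]/(r−g_L), with H = 4/2 = 2.
P₀ = 2.18 × [(1+0.03) + 2×(0.1245−0.03)] / (0.134−0.03)
   = 2.18 × 1.2190 / 0.104 = 25.5521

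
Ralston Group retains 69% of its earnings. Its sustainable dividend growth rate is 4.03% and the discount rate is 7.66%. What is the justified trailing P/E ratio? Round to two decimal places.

Payout ratio b = 1 − 0.69 = 0.31.
Justified trailing P/E = b(1+g)/(r−g) = 0.31×(1+0.0403)/(0.0766−0.0403) = 8.8841

8.88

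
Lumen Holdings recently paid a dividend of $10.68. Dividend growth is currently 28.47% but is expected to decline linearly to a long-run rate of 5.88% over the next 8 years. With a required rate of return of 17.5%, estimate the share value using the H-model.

H-model: P₀ = D₀[(1+g_L) + H(g_S−g_L)]/(r−g_L), with H = 8/2 = 4.
P₀ = 10.68 × [(1+0.0588) + 4×(0.2847−0.0588)] / (0.175−0.0588)
   = 10.68 × 1.9624 / 0.1162 = 180.3652

$180.37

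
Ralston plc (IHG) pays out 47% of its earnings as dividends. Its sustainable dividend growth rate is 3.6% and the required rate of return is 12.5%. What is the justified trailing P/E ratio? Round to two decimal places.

Justified trailing P/E = b(1+g)/(r−g) = 0.47×(1+0.036)/(0.125−0.036) = 5.4710

5.47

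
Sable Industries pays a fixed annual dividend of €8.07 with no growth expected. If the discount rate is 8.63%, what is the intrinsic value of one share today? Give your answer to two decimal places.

Zero-growth DDM (perpetuity): P₀ = D/r = 8.07 / 0.0863 = 93.5110

€93.51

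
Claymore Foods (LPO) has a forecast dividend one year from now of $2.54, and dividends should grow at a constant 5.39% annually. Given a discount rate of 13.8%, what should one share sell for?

$30.20

Gordon growth model: P₀ = D₁/(r − g), with D₁ = 2.54 given directly.
P₀ = 2.5400 / (0.138 − 0.0539) = 2.5400 / 0.0841 = 30.2021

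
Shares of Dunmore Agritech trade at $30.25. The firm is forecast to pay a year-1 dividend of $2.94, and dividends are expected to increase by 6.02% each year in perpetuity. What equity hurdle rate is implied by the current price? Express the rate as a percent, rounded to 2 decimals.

15.74%

Rearranging the constant-growth DDM: r = D₁/P₀ + g.
r = 2.9400 / 30.25 + 0.0602 = 0.09719 + 0.0602 = 0.15739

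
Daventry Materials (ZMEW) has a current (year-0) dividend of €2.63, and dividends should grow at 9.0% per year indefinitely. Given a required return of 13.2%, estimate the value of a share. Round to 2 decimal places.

€68.25

Gordon growth model: P₀ = D₁/(r − g). D₁ = 2.63 × (1 + 0.09) = 2.8667.
P₀ = 2.8667 / (0.132 − 0.09) = 2.8667 / 0.042 = 68.2548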